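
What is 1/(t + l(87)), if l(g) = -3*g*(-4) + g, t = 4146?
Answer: 1/5277 ≈ 0.00018950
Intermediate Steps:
l(g) = 13*g (l(g) = -(-12)*g + g = 12*g + g = 13*g)
1/(t + l(87)) = 1/(4146 + 13*87) = 1/(4146 + 1131) = 1/5277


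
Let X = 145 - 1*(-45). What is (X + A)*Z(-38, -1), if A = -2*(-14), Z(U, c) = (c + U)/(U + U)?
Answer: 4251/38 ≈ 111.87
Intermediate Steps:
Z(U, c) = (U + c)/(2*U) (Z(U, c) = (U + c)/((2*U)) = (U + c)*(1/(2*U)) = (U + c)/(2*U))
X = 190 (X = 145 + 45 = 190)
A = 28
(X + A)*Z(-38, -1) = (190 + 28)*((1/2)*(-38 - 1)/(-38)) = 218*((1/2)*(-1/38)*(-39)) = 218*(39/76) = 4251/38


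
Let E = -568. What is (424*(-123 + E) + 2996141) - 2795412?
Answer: -92255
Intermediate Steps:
(424*(-123 + E) + 2996141) - 2795412 = (424*(-123 - 568) + 2996141) - 2795412 = (424*(-691) + 2996141) - 2795412 = (-292984 + 2996141) - 2795412 = 2703157 - 2795412 = -92255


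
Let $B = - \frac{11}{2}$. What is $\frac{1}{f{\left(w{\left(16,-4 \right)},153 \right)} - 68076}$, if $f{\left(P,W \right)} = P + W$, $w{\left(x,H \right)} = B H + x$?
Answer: $- \frac{1}{67885} \approx -1.4731 \cdot 10^{-5}$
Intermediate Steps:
$B = - \frac{11}{2}$ ($B = \left(-11\right) \frac{1}{2} = - \frac{11}{2} \approx -5.5$)
$w{\left(x,H \right)} = x - \frac{11 H}{2}$ ($w{\left(x,H \right)} = - \frac{11 H}{2} + x = x - \frac{11 H}{2}$)
$\frac{1}{f{\left(w{\left(16,-4 \right)},153 \right)} - 68076} = \frac{1}{\left(\left(16 - -22\right) + 153\right) - 68076} = \frac{1}{\left(\left(16 + 22\right) + 153\right) - 68076} = \frac{1}{\left(38 + 153\right) - 68076} = \frac{1}{191 - 68076} = \frac{1}{-67885} = - \frac{1}{67885}$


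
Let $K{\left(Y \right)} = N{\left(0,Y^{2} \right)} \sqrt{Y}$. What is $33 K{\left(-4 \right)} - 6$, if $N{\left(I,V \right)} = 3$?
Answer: $-6 + 198 i \approx -6.0 + 198.0 i$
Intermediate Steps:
$K{\left(Y \right)} = 3 \sqrt{Y}$
$33 K{\left(-4 \right)} - 6 = 33 \cdot 3 \sqrt{-4} - 6 = 33 \cdot 3 \cdot 2 i - 6 = 33 \cdot 6 i - 6 = 198 i - 6 = -6 + 198 i$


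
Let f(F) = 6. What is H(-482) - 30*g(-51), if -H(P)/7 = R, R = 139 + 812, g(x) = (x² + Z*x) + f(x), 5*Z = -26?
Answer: -92823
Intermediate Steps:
Z = -26/5 (Z = (⅕)*(-26) = -26/5 ≈ -5.2000)
g(x) = 6 + x² - 26*x/5 (g(x) = (x² - 26*x/5) + 6 = 6 + x² - 26*x/5)
R = 951
H(P) = -6657 (H(P) = -7*951 = -6657)
H(-482) - 30*g(-51) = -6657 - 30*(6 + (-51)² - 26/5*(-51)) = -6657 - 30*(6 + 2601 + 1326/5) = -6657 - 30*14361/5 = -6657 - 1*86166 = -6657 - 86166 = -92823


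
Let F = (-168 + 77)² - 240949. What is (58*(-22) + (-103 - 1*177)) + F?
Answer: -234224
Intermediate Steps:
F = -232668 (F = (-91)² - 240949 = 8281 - 240949 = -232668)
(58*(-22) + (-103 - 1*177)) + F = (58*(-22) + (-103 - 1*177)) - 232668 = (-1276 + (-103 - 177)) - 232668 = (-1276 - 280) - 232668 = -1556 - 232668 = -234224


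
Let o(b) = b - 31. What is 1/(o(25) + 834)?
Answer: 1/828 ≈ 0.0012077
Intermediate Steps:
o(b) = -31 + b
1/(o(25) + 834) = 1/((-31 + 25) + 834) = 1/(-6 + 834) = 1/828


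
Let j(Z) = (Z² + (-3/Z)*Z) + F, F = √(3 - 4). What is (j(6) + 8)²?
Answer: (41 + I)² ≈ 1680.0 + 82.0*I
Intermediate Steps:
F = I (F = √(-1) = I ≈ 1.0*I)
j(Z) = -3 + I + Z² (j(Z) = (Z² + (-3/Z)*Z) + I = (Z² - 3) + I = (-3 + Z²) + I = -3 + I + Z²)
(j(6) + 8)² = ((-3 + I + 6²) + 8)² = ((-3 + I + 36) + 8)² = ((33 + I) + 8)² = (41 + I)²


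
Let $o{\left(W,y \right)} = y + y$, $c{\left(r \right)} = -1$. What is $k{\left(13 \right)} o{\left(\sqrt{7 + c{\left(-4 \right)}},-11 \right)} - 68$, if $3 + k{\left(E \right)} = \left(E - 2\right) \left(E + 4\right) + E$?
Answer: $-4402$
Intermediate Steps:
$k{\left(E \right)} = -3 + E + \left(-2 + E\right) \left(4 + E\right)$ ($k{\left(E \right)} = -3 + \left(\left(E - 2\right) \left(E + 4\right) + E\right) = -3 + \left(\left(-2 + E\right) \left(4 + E\right) + E\right) = -3 + \left(E + \left(-2 + E\right) \left(4 + E\right)\right) = -3 + E + \left(-2 + E\right) \left(4 + E\right)$)
$o{\left(W,y \right)} = 2 y$
$k{\left(13 \right)} o{\left(\sqrt{7 + c{\left(-4 \right)}},-11 \right)} - 68 = \left(-11 + 13^{2} + 3 \cdot 13\right) 2 \left(-11\right) - 68 = \left(-11 + 169 + 39\right) \left(-22\right) - 68 = 197 \left(-22\right) - 68 = -4334 - 68 = -4402$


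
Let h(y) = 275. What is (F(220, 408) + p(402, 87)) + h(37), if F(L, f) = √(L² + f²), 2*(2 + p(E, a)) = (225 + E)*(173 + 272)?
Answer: 279561/2 + 4*√13429 ≈ 1.4024e+5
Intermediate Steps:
p(E, a) = 100121/2 + 445*E/2 (p(E, a) = -2 + ((225 + E)*(173 + 272))/2 = -2 + ((225 + E)*445)/2 = -2 + (100125 + 445*E)/2 = -2 + (100125/2 + 445*E/2) = 100121/2 + 445*E/2)
(F(220, 408) + p(402, 87)) + h(37) = (√(220² + 408²) + (100121/2 + (445/2)*402)) + 275 = (√(48400 + 166464) + (100121/2 + 89445)) + 275 = (√214864 + 279011/2) + 275 = (4*√13429 + 279011/2) + 275 = (279011/2 + 4*√13429) + 275 = 279561/2 + 4*√13429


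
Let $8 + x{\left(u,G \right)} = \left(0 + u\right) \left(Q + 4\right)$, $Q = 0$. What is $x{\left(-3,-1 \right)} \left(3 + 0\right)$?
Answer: $-60$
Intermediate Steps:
$x{\left(u,G \right)} = -8 + 4 u$ ($x{\left(u,G \right)} = -8 + \left(0 + u\right) \left(0 + 4\right) = -8 + u 4 = -8 + 4 u$)
$x{\left(-3,-1 \right)} \left(3 + 0\right) = \left(-8 + 4 \left(-3\right)\right) \left(3 + 0\right) = \left(-8 - 12\right) 3 = \left(-20\right) 3 = -60$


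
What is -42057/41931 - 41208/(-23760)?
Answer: 1124411/1537470 ≈ 0.73134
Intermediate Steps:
-42057/41931 - 41208/(-23760) = -42057*1/41931 - 41208*(-1/23760) = -4673/4659 + 1717/990 = 1124411/1537470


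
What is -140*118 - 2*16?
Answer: -16552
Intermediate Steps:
-140*118 - 2*16 = -16520 - 32 = -16552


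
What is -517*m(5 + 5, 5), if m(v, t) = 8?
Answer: -4136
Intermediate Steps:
-517*m(5 + 5, 5) = -517*8 = -4136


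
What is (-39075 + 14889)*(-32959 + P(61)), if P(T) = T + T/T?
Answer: 795646842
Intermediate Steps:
P(T) = 1 + T (P(T) = T + 1 = 1 + T)
(-39075 + 14889)*(-32959 + P(61)) = (-39075 + 14889)*(-32959 + (1 + 61)) = -24186*(-32959 + 62) = -24186*(-32897) = 795646842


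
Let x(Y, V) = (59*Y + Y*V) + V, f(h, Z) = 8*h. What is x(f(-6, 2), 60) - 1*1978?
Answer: -7630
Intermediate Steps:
x(Y, V) = V + 59*Y + V*Y (x(Y, V) = (59*Y + V*Y) + V = V + 59*Y + V*Y)
x(f(-6, 2), 60) - 1*1978 = (60 + 59*(8*(-6)) + 60*(8*(-6))) - 1*1978 = (60 + 59*(-48) + 60*(-48)) - 1978 = (60 - 2832 - 2880) - 1978 = -5652 - 1978 = -7630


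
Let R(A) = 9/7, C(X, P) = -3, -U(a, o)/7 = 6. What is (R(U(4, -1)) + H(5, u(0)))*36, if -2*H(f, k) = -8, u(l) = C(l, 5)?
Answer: 1332/7 ≈ 190.29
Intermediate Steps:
U(a, o) = -42 (U(a, o) = -7*6 = -42)
R(A) = 9/7 (R(A) = 9*(⅐) = 9/7)
u(l) = -3
H(f, k) = 4 (H(f, k) = -½*(-8) = 4)
(R(U(4, -1)) + H(5, u(0)))*36 = (9/7 + 4)*36 = (37/7)*36 = 1332/7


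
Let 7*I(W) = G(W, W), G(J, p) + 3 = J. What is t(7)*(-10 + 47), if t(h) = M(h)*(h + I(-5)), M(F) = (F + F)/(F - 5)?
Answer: 1517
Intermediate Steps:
M(F) = 2*F/(-5 + F) (M(F) = (2*F)/(-5 + F) = 2*F/(-5 + F))
G(J, p) = -3 + J
I(W) = -3/7 + W/7 (I(W) = (-3 + W)/7 = -3/7 + W/7)
t(h) = 2*h*(-8/7 + h)/(-5 + h) (t(h) = (2*h/(-5 + h))*(h + (-3/7 + (⅐)*(-5))) = (2*h/(-5 + h))*(h + (-3/7 - 5/7)) = (2*h/(-5 + h))*(h - 8/7) = (2*h/(-5 + h))*(-8/7 + h) = 2*h*(-8/7 + h)/(-5 + h))
t(7)*(-10 + 47) = ((2/7)*7*(-8 + 7*7)/(-5 + 7))*(-10 + 47) = ((2/7)*7*(-8 + 49)/2)*37 = ((2/7)*7*(½)*41)*37 = 41*37 = 1517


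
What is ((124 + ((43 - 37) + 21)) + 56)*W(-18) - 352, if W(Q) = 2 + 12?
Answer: 2546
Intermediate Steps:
W(Q) = 14
((124 + ((43 - 37) + 21)) + 56)*W(-18) - 352 = ((124 + ((43 - 37) + 21)) + 56)*14 - 352 = ((124 + (6 + 21)) + 56)*14 - 352 = ((124 + 27) + 56)*14 - 352 = (151 + 56)*14 - 352 = 207*14 - 352 = 2898 - 352 = 2546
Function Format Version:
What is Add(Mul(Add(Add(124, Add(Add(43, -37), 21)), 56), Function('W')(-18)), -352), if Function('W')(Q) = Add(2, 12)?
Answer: 2546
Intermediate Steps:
Function('W')(Q) = 14
Add(Mul(Add(Add(124, Add(Add(43, -37), 21)), 56), Function('W')(-18)), -352) = Add(Mul(Add(Add(124, Add(Add(43, -37), 21)), 56), 14), -352) = Add(Mul(Add(Add(124, Add(6, 21)), 56), 14), -352) = Add(Mul(Add(Add(124, 27), 56), 14), -352) = Add(Mul(Add(151, 56), 14), -352) = Add(Mul(207, 14), -352) = Add(2898, -352) = 2546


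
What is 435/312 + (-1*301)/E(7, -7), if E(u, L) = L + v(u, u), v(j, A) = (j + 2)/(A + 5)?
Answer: 128841/2600 ≈ 49.554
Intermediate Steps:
v(j, A) = (2 + j)/(5 + A)
E(u, L) = L + (2 + u)/(5 + u)
435/312 + (-1*301)/E(7, -7) = 435/312 + (-1*301)/(((2 + 7 - 7*(5 + 7))/(5 + 7))) = 435*(1/312) - 301*12/(2 + 7 - 7*12) = 145/104 - 301*12/(2 + 7 - 84) = 145/104 - 301/((1/12)*(-75)) = 145/104 - 301/(-25/4) = 145/104 - 301*(-4/25) = 145/104 + 1204/25 = 128841/2600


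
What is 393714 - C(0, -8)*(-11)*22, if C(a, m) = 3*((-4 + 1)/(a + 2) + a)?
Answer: 392625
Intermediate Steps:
C(a, m) = -9/(2 + a) + 3*a (C(a, m) = 3*(-3/(2 + a) + a) = 3*(a - 3/(2 + a)) = -9/(2 + a) + 3*a)
393714 - C(0, -8)*(-11)*22 = 393714 - (3*(-3 + 0² + 2*0)/(2 + 0))*(-11)*22 = 393714 - (3*(-3 + 0 + 0)/2)*(-11)*22 = 393714 - (3*(½)*(-3))*(-11)*22 = 393714 - (-9/2*(-11))*22 = 393714 - 99*22/2 = 393714 - 1*1089 = 393714 - 1089 = 392625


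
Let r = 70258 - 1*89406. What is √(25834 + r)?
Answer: √6686 ≈ 81.768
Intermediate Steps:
r = -19148 (r = 70258 - 89406 = -19148)
√(25834 + r) = √(25834 - 19148) = √6686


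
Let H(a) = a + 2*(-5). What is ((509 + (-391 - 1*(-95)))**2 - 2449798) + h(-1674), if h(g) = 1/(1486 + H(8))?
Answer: -3568172635/1484 ≈ -2.4044e+6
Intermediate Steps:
H(a) = -10 + a (H(a) = a - 10 = -10 + a)
h(g) = 1/1484 (h(g) = 1/(1486 + (-10 + 8)) = 1/(1486 - 2) = 1/1484)
((509 + (-391 - 1*(-95)))**2 - 2449798) + h(-1674) = ((509 + (-391 - 1*(-95)))**2 - 2449798) + 1/1484 = ((509 + (-391 + 95))**2 - 2449798) + 1/1484 = ((509 - 296)**2 - 2449798) + 1/1484 = (213**2 - 2449798) + 1/1484 = (45369 - 2449798) + 1/1484 = -2404429 + 1/1484 = -3568172635/1484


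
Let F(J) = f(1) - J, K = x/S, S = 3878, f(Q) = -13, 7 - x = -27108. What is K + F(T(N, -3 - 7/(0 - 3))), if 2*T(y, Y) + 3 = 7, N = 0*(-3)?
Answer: -31055/3878 ≈ -8.0080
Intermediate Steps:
x = 27115 (x = 7 - 1*(-27108) = 7 + 27108 = 27115)
N = 0
T(y, Y) = 2 (T(y, Y) = -3/2 + (½)*7 = -3/2 + 7/2 = 2)
K = 27115/3878 ≈ 6.9920
F(J) = -13 - J
K + F(T(N, -3 - 7/(0 - 3))) = 27115/3878 + (-13 - 1*2) = 27115/3878 + (-13 - 2) = 27115/3878 - 15 = -31055/3878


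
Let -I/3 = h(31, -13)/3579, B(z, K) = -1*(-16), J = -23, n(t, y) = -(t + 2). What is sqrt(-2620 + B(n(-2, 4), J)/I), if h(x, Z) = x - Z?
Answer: 2*I*sqrt(92378)/11 ≈ 55.261*I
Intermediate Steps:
n(t, y) = -2 - t (n(t, y) = -(2 + t) = -2 - t)
B(z, K) = 16
I = -44/1193 (I = -3*(31 - 1*(-13))/3579 = -3*(31 + 13)/3579 = -132/3579 = -3*44/3579 = -44/1193 ≈ -0.036882)
sqrt(-2620 + B(n(-2, 4), J)/I) = sqrt(-2620 + 16/(-44/1193)) = sqrt(-2620 + 16*(-1193/44)) = sqrt(-2620 - 4772/11) = sqrt(-33592/11) = 2*I*sqrt(92378)/11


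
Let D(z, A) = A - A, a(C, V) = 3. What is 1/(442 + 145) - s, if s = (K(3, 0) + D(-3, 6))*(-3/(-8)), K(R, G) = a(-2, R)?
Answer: -5275/4696 ≈ -1.1233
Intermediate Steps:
D(z, A) = 0
K(R, G) = 3
s = 9/8 (s = (3 + 0)*(-3/(-8)) = 3*(-3*(-⅛)) = 3*(3/8) = 9/8 ≈ 1.1250)
1/(442 + 145) - s = 1/(442 + 145) - 1*9/8 = 1/587 - 9/8 = -5275/4696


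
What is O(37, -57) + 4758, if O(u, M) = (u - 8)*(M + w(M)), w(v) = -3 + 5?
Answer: 3163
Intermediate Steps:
w(v) = 2
O(u, M) = (-8 + u)*(2 + M) (O(u, M) = (u - 8)*(M + 2) = (-8 + u)*(2 + M))
O(37, -57) + 4758 = (-16 - 8*(-57) + 2*37 - 57*37) + 4758 = (-16 + 456 + 74 - 2109) + 4758 = -1595 + 4758 = 3163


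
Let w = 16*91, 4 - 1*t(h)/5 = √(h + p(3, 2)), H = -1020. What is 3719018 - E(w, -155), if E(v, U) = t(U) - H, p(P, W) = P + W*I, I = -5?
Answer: 3717978 + 45*I*√2 ≈ 3.718e+6 + 63.64*I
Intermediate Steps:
p(P, W) = P - 5*W (p(P, W) = P + W*(-5) = P - 5*W)
t(h) = 20 - 5*√(-7 + h) (t(h) = 20 - 5*√(h + (3 - 5*2)) = 20 - 5*√(h + (3 - 10)) = 20 - 5*√(h - 7) = 20 - 5*√(-7 + h))
w = 1456
E(v, U) = 1040 - 5*√(-7 + U) (E(v, U) = (20 - 5*√(-7 + U)) - 1*(-1020) = (20 - 5*√(-7 + U)) + 1020 = 1040 - 5*√(-7 + U))
3719018 - E(w, -155) = 3719018 - (1040 - 5*√(-7 - 155)) = 3719018 - (1040 - 45*I*√2) = 3719018 + (-1040 + 45*I*√2) = 3717978 + 45*I*√2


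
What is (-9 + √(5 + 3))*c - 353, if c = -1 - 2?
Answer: -326 - 6*√2 ≈ -334.49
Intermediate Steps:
c = -3
(-9 + √(5 + 3))*c - 353 = (-9 + √(5 + 3))*(-3) - 353 = (-9 + √8)*(-3) - 353 = (-9 + 2*√2)*(-3) - 353 = (27 - 6*√2) - 353 = -326 - 6*√2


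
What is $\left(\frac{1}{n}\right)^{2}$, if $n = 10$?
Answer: $\frac{1}{100} \approx 0.01$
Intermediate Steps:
$\left(\frac{1}{n}\right)^{2} = \left(\frac{1}{10}\right)^{2} = \frac{1}{100}$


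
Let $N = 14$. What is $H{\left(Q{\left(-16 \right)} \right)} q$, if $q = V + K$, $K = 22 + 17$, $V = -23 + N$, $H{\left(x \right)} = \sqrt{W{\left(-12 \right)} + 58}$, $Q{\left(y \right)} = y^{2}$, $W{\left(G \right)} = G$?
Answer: $30 \sqrt{46} \approx 203.47$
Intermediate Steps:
$H{\left(x \right)} = \sqrt{46}$ ($H{\left(x \right)} = \sqrt{-12 + 58} = \sqrt{46}$)
$V = -9$ ($V = -23 + 14 = -9$)
$K = 39$
$q = 30$ ($q = -9 + 39 = 30$)
$H{\left(Q{\left(-16 \right)} \right)} q = \sqrt{46} \cdot 30 = 30 \sqrt{46}$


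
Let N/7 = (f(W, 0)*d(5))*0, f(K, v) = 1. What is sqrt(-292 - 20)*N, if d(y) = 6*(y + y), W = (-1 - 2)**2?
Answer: 0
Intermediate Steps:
W = 9 (W = (-3)**2 = 9)
d(y) = 12*y (d(y) = 6*(2*y) = 12*y)
N = 0 (N = 7*((1*(12*5))*0) = 7*((1*60)*0) = 7*(60*0) = 7*0 = 0)
sqrt(-292 - 20)*N = sqrt(-292 - 20)*0 = sqrt(-312)*0 = (2*I*sqrt(78))*0 = 0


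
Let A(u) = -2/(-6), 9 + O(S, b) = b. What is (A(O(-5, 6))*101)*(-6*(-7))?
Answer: 1414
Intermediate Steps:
O(S, b) = -9 + b
A(u) = 1/3 (A(u) = -2*(-1/6) = 1/3)
(A(O(-5, 6))*101)*(-6*(-7)) = ((1/3)*101)*(-6*(-7)) = (101/3)*42 = 1414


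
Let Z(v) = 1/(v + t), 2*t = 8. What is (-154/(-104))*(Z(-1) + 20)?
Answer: 4697/156 ≈ 30.109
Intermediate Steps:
t = 4 (t = (1/2)*8 = 4)
Z(v) = 1/(4 + v) (Z(v) = 1/(v + 4) = 1/(4 + v))
(-154/(-104))*(Z(-1) + 20) = (-154/(-104))*(1/(4 - 1) + 20) = (-154*(-1/104))*(1/3 + 20) = 77*(1/3 + 20)/52 = (77/52)*(61/3) = 4697/156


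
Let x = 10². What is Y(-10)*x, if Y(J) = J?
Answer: -1000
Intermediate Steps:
x = 100
Y(-10)*x = -10*100 = -1000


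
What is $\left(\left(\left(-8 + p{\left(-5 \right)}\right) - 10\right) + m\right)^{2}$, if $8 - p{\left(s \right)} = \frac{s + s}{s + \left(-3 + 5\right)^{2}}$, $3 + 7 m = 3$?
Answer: $400$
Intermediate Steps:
$m = 0$ ($m = - \frac{3}{7} + \frac{1}{7} \cdot 3 = - \frac{3}{7} + \frac{3}{7} = 0$)
$p{\left(s \right)} = 8 - \frac{2 s}{4 + s}$ ($p{\left(s \right)} = 8 - \frac{s + s}{s + \left(-3 + 5\right)^{2}} = 8 - \frac{2 s}{s + 2^{2}} = 8 - \frac{2 s}{s + 4} = 8 - \frac{2 s}{4 + s}$)
$\left(\left(\left(-8 + p{\left(-5 \right)}\right) - 10\right) + m\right)^{2} = \left(\left(\left(-8 + \frac{2 \left(16 + 3 \left(-5\right)\right)}{4 - 5}\right) - 10\right) + 0\right)^{2} = \left(\left(\left(-8 + \frac{2 \left(16 - 15\right)}{-1}\right) - 10\right) + 0\right)^{2} = \left(\left(\left(-8 + 2 \left(-1\right) 1\right) - 10\right) + 0\right)^{2} = \left(\left(\left(-8 - 2\right) - 10\right) + 0\right)^{2} = \left(\left(-10 - 10\right) + 0\right)^{2} = \left(-20 + 0\right)^{2} = \left(-20\right)^{2} = 400$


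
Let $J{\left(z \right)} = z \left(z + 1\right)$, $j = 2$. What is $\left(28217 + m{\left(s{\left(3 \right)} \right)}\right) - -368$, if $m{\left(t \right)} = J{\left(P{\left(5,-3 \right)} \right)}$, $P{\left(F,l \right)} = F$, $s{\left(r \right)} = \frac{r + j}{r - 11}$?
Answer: $28615$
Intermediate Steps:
$s{\left(r \right)} = \frac{2 + r}{-11 + r}$ ($s{\left(r \right)} = \frac{r + 2}{r - 11} = \frac{2 + r}{-11 + r}$)
$J{\left(z \right)} = z \left(1 + z\right)$
$m{\left(t \right)} = 30$ ($m{\left(t \right)} = 5 \left(1 + 5\right) = 5 \cdot 6 = 30$)
$\left(28217 + m{\left(s{\left(3 \right)} \right)}\right) - -368 = \left(28217 + 30\right) - -368 = 28247 + 368 = 28615$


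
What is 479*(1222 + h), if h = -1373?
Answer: -72329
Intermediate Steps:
479*(1222 + h) = 479*(1222 - 1373) = 479*(-151) = -72329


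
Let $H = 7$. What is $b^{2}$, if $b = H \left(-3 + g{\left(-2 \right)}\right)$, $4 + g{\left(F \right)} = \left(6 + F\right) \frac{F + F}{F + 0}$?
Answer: $49$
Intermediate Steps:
$g{\left(F \right)} = 8 + 2 F$ ($g{\left(F \right)} = -4 + \left(6 + F\right) \frac{F + F}{F + 0} = -4 + \left(6 + F\right) \frac{2 F}{F} = -4 + \left(6 + F\right) 2 = -4 + \left(12 + 2 F\right) = 8 + 2 F$)
$b = 7$ ($b = 7 \left(-3 + \left(8 + 2 \left(-2\right)\right)\right) = 7 \left(-3 + \left(8 - 4\right)\right) = 7 \left(-3 + 4\right) = 7 \cdot 1 = 7$)
$b^{2} = 7^{2} = 49$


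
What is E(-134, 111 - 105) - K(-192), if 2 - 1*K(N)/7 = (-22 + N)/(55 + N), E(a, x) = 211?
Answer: 28487/137 ≈ 207.93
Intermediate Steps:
K(N) = 14 - 7*(-22 + N)/(55 + N)
E(-134, 111 - 105) - K(-192) = 211 - 7*(132 - 192)/(55 - 192) = 211 - 7*(-60)/(-137) = 211 - 7*(-1)*(-60)/137 = 211 - 1*420/137 = 211 - 420/137 = 28487/137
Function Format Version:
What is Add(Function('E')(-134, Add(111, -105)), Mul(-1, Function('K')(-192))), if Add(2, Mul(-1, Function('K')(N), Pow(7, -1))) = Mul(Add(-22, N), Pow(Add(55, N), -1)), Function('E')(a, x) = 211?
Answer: Rational(28487, 137) ≈ 207.93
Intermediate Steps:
Function('K')(N) = Add(14, Mul(-7, Pow(Add(55, N), -1), Add(-22, N))) (Function('K')(N) = Add(14, Mul(-7, Mul(Add(-22, N), Pow(Add(55, N), -1)))) = Add(14, Mul(-7, Mul(Pow(Add(55, N), -1), Add(-22, N)))) = Add(14, Mul(-7, Pow(Add(55, N), -1), Add(-22, N))))
Add(Function('E')(-134, Add(111, -105)), Mul(-1, Function('K')(-192))) = Add(211, Mul(-1, Mul(7, Pow(Add(55, -192), -1), Add(132, -192)))) = Add(211, Mul(-1, Mul(7, Pow(-137, -1), -60))) = Add(211, Mul(-1, Mul(7, Rational(-1, 137), -60))) = Add(211, Mul(-1, Rational(420, 137))) = Add(211, Rational(-420, 137)) = Rational(28487, 137)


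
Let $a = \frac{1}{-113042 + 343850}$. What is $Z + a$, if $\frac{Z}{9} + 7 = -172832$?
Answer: $- \frac{359033615207}{230808} \approx -1.5556 \cdot 10^{6}$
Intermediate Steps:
$a = \frac{1}{230808} \approx 4.3326 \cdot 10^{-6}$
$Z = -1555551$ ($Z = -63 + 9 \left(-172832\right) = -63 - 1555488 = -1555551$)
$Z + a = -1555551 + \frac{1}{230808} = - \frac{359033615207}{230808}$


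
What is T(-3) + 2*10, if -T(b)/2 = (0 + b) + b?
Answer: 32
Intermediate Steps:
T(b) = -4*b (T(b) = -2*((0 + b) + b) = -2*(b + b) = -4*b)
T(-3) + 2*10 = -4*(-3) + 2*10 = 12 + 20 = 32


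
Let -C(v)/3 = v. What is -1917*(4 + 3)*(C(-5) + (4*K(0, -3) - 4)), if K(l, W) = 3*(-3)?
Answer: 335475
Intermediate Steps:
K(l, W) = -9
C(v) = -3*v
-1917*(4 + 3)*(C(-5) + (4*K(0, -3) - 4)) = -1917*(4 + 3)*(-3*(-5) + (4*(-9) - 4)) = -13419*(15 + (-36 - 4)) = -13419*(15 - 40) = -13419*(-25) = -1917*(-175) = 335475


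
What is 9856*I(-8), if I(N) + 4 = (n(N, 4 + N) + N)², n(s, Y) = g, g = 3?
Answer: 206976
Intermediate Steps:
n(s, Y) = 3
I(N) = -4 + (3 + N)²
9856*I(-8) = 9856*(-4 + (3 - 8)²) = 9856*(-4 + (-5)²) = 9856*(-4 + 25) = 9856*21 = 206976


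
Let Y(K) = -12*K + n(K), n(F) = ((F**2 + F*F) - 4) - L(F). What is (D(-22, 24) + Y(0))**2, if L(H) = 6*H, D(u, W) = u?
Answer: 676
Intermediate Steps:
n(F) = -4 - 6*F + 2*F**2 (n(F) = ((F**2 + F*F) - 4) - 6*F = ((F**2 + F**2) - 4) - 6*F = (2*F**2 - 4) - 6*F = (-4 + 2*F**2) - 6*F = -4 - 6*F + 2*F**2)
Y(K) = -4 - 18*K + 2*K**2 (Y(K) = -12*K + (-4 - 6*K + 2*K**2) = -4 - 18*K + 2*K**2)
(D(-22, 24) + Y(0))**2 = (-22 + (-4 - 18*0 + 2*0**2))**2 = (-22 + (-4 + 0 + 2*0))**2 = (-22 + (-4 + 0 + 0))**2 = (-22 - 4)**2 = (-26)**2 = 676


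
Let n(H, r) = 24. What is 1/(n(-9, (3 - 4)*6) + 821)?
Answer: 1/845 ≈ 0.0011834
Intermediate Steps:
1/(n(-9, (3 - 4)*6) + 821) = 1/(24 + 821) = 1/845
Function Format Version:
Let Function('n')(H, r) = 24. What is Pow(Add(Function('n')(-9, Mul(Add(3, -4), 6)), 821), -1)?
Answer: Rational(1, 845) ≈ 0.0011834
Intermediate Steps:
Pow(Add(Function('n')(-9, Mul(Add(3, -4), 6)), 821), -1) = Pow(Add(24, 821), -1) = Pow(845, -1) = Rational(1, 845)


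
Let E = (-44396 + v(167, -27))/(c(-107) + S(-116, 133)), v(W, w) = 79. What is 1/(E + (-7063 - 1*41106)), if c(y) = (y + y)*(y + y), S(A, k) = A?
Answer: -45680/2200404237 ≈ -2.0760e-5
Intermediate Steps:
c(y) = 4*y² (c(y) = (2*y)*(2*y) = 4*y²)
E = -44317/45680 (E = (-44396 + 79)/(4*(-107)² - 116) = -44317/(4*11449 - 116) = -44317/(45796 - 116) = -44317/45680 ≈ -0.97016)
1/(E + (-7063 - 1*41106)) = 1/(-44317/45680 + (-7063 - 1*41106)) = 1/(-44317/45680 + (-7063 - 41106)) = 1/(-44317/45680 - 48169) = 1/(-2200404237/45680) = -45680/2200404237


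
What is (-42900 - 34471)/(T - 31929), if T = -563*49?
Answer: 77371/59516 ≈ 1.3000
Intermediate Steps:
T = -27587
(-42900 - 34471)/(T - 31929) = (-42900 - 34471)/(-27587 - 31929) = -77371/(-59516) = -77371*(-1/59516) = 77371/59516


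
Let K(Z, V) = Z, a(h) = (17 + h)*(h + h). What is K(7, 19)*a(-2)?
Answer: -420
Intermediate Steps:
a(h) = 2*h*(17 + h) (a(h) = (17 + h)*(2*h) = 2*h*(17 + h))
K(7, 19)*a(-2) = 7*(2*(-2)*(17 - 2)) = 7*(2*(-2)*15) = 7*(-60) = -420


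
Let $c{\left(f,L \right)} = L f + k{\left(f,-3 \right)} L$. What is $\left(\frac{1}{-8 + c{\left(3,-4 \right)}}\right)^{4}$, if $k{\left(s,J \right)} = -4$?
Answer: $\frac{1}{256} \approx 0.0039063$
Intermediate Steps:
$c{\left(f,L \right)} = - 4 L + L f$ ($c{\left(f,L \right)} = L f - 4 L = - 4 L + L f$)
$\left(\frac{1}{-8 + c{\left(3,-4 \right)}}\right)^{4} = \left(\frac{1}{-8 - 4 \left(-4 + 3\right)}\right)^{4} = \left(\frac{1}{-8 - -4}\right)^{4} = \left(\frac{1}{-8 + 4}\right)^{4} = \left(\frac{1}{-4}\right)^{4} = \left(- \frac{1}{4}\right)^{4} = \frac{1}{256}$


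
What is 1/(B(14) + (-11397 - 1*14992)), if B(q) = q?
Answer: -1/26375 ≈ -3.7915e-5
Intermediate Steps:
1/(B(14) + (-11397 - 1*14992)) = 1/(14 + (-11397 - 1*14992)) = 1/(14 + (-11397 - 14992)) = 1/(14 - 26389) = 1/(-26375) = -1/26375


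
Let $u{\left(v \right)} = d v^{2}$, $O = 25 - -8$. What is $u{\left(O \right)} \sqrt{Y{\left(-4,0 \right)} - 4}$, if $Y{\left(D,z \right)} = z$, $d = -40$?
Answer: $- 87120 i \approx - 87120.0 i$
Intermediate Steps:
$O = 33$ ($O = 25 + 8 = 33$)
$u{\left(v \right)} = - 40 v^{2}$
$u{\left(O \right)} \sqrt{Y{\left(-4,0 \right)} - 4} = - 40 \cdot 33^{2} \sqrt{0 - 4} = \left(-40\right) 1089 \sqrt{-4} = - 43560 \cdot 2 i = - 87120 i$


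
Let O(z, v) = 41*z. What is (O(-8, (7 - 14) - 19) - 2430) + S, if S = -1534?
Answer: -4292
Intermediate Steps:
(O(-8, (7 - 14) - 19) - 2430) + S = (41*(-8) - 2430) - 1534 = (-328 - 2430) - 1534 = -2758 - 1534 = -4292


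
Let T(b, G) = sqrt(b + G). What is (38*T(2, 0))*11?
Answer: 418*sqrt(2) ≈ 591.14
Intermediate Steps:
T(b, G) = sqrt(G + b)
(38*T(2, 0))*11 = (38*sqrt(0 + 2))*11 = (38*sqrt(2))*11 = 418*sqrt(2)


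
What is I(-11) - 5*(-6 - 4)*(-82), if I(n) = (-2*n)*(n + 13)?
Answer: -4056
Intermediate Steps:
I(n) = -2*n*(13 + n) (I(n) = (-2*n)*(13 + n) = -2*n*(13 + n))
I(-11) - 5*(-6 - 4)*(-82) = -2*(-11)*(13 - 11) - 5*(-6 - 4)*(-82) = -2*(-11)*2 - 5*(-10)*(-82) = 44 + 50*(-82) = 44 - 4100 = -4056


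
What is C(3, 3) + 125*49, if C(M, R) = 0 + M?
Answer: 6128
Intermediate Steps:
C(M, R) = M
C(3, 3) + 125*49 = 3 + 125*49 = 3 + 6125 = 6128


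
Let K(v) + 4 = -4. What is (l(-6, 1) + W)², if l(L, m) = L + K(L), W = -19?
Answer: 1089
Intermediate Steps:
K(v) = -8 (K(v) = -4 - 4 = -8)
l(L, m) = -8 + L (l(L, m) = L - 8 = -8 + L)
(l(-6, 1) + W)² = ((-8 - 6) - 19)² = (-14 - 19)² = (-33)² = 1089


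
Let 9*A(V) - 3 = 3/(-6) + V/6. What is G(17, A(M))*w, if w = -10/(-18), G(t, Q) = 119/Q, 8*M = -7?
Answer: 28560/113 ≈ 252.74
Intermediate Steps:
M = -7/8 (M = (1/8)*(-7) = -7/8 ≈ -0.87500)
A(V) = 5/18 + V/54 (A(V) = 1/3 + (3/(-6) + V/6)/9 = 1/3 + (3*(-1/6) + V*(1/6))/9 = 1/3 + (-1/2 + V/6)/9 = 1/3 + (-1/18 + V/54) = 5/18 + V/54)
w = 5/9 (w = -10*(-1/18) = 5/9 ≈ 0.55556)
G(17, A(M))*w = (119/(5/18 + (1/54)*(-7/8)))*(5/9) = (119/(5/18 - 7/432))*(5/9) = (119/(113/432))*(5/9) = (119*(432/113))*(5/9) = (51408/113)*(5/9) = 28560/113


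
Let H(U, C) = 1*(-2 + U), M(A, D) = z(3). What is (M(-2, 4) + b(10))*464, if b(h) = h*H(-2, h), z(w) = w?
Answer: -17168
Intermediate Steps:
M(A, D) = 3
H(U, C) = -2 + U
b(h) = -4*h (b(h) = h*(-2 - 2) = h*(-4) = -4*h)
(M(-2, 4) + b(10))*464 = (3 - 4*10)*464 = (3 - 40)*464 = -37*464 = -17168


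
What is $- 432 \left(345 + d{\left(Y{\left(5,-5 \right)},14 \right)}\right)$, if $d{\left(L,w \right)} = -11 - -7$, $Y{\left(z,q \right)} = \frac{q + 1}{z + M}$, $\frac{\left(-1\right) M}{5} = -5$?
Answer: $-147312$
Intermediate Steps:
$M = 25$ ($M = \left(-5\right) \left(-5\right) = 25$)
$Y{\left(z,q \right)} = \frac{1 + q}{25 + z}$ ($Y{\left(z,q \right)} = \frac{q + 1}{z + 25} = \frac{1 + q}{25 + z}$)
$d{\left(L,w \right)} = -4$ ($d{\left(L,w \right)} = -11 + 7 = -4$)
$- 432 \left(345 + d{\left(Y{\left(5,-5 \right)},14 \right)}\right) = - 432 \left(345 - 4\right) = \left(-432\right) 341 = -147312$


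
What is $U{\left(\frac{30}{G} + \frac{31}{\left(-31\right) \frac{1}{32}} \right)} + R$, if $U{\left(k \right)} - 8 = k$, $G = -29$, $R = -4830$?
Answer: $- \frac{140796}{29} \approx -4855.0$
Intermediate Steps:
$U{\left(k \right)} = 8 + k$
$U{\left(\frac{30}{G} + \frac{31}{\left(-31\right) \frac{1}{32}} \right)} + R = \left(8 + \left(\frac{30}{-29} + \frac{31}{\left(-31\right) \frac{1}{32}}\right)\right) - 4830 = \left(8 + \left(30 \left(- \frac{1}{29}\right) + \frac{31}{\left(-31\right) \frac{1}{32}}\right)\right) - 4830 = \left(8 + \left(- \frac{30}{29} + \frac{31}{- \frac{31}{32}}\right)\right) - 4830 = \left(8 + \left(- \frac{30}{29} + 31 \left(- \frac{32}{31}\right)\right)\right) - 4830 = \left(8 - \frac{958}{29}\right) - 4830 = - \frac{726}{29} - 4830 = - \frac{140796}{29}$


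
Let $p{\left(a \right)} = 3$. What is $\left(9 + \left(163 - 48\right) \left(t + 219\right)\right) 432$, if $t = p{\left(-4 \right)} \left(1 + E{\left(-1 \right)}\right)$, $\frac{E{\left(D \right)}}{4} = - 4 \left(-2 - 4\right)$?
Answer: $25340688$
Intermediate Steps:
$E{\left(D \right)} = 96$ ($E{\left(D \right)} = 4 \left(- 4 \left(-2 - 4\right)\right) = 4 \left(\left(-4\right) \left(-6\right)\right) = 4 \cdot 24 = 96$)
$t = 291$ ($t = 3 \left(1 + 96\right) = 3 \cdot 97 = 291$)
$\left(9 + \left(163 - 48\right) \left(t + 219\right)\right) 432 = \left(9 + \left(163 - 48\right) \left(291 + 219\right)\right) 432 = \left(9 + \left(163 - 48\right) 510\right) 432 = \left(9 + 115 \cdot 510\right) 432 = \left(9 + 58650\right) 432 = 58659 \cdot 432 = 25340688$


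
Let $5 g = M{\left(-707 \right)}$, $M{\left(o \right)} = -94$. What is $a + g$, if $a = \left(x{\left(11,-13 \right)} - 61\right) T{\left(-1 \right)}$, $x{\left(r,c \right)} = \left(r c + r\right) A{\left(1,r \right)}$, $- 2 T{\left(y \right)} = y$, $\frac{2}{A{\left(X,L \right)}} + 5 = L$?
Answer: $- \frac{713}{10} \approx -71.3$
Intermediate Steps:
$A{\left(X,L \right)} = \frac{2}{-5 + L}$
$g = - \frac{94}{5}$ ($g = \frac{1}{5} \left(-94\right) = - \frac{94}{5} \approx -18.8$)
$T{\left(y \right)} = - \frac{y}{2}$
$x{\left(r,c \right)} = \frac{2 \left(r + c r\right)}{-5 + r}$ ($x{\left(r,c \right)} = \left(r c + r\right) \frac{2}{-5 + r} = \left(c r + r\right) \frac{2}{-5 + r} = \left(r + c r\right) \frac{2}{-5 + r} = \frac{2 \left(r + c r\right)}{-5 + r}$)
$a = - \frac{105}{2}$ ($a = \left(2 \cdot 11 \frac{1}{-5 + 11} \left(1 - 13\right) - 61\right) \left(\left(- \frac{1}{2}\right) \left(-1\right)\right) = \left(2 \cdot 11 \cdot \frac{1}{6} \left(-12\right) - 61\right) \frac{1}{2} = \left(-44 - 61\right) \frac{1}{2} = \left(-105\right) \frac{1}{2} = - \frac{105}{2} \approx -52.5$)
$a + g = - \frac{105}{2} - \frac{94}{5} = - \frac{713}{10}$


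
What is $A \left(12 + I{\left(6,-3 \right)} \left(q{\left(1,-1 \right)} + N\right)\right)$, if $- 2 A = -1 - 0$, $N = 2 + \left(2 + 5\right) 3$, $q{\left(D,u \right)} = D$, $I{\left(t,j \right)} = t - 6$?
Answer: $6$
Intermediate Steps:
$I{\left(t,j \right)} = -6 + t$ ($I{\left(t,j \right)} = t - 6 = -6 + t$)
$N = 23$ ($N = 2 + 7 \cdot 3 = 2 + 21 = 23$)
$A = \frac{1}{2}$ ($A = - \frac{-1 - 0}{2} = - \frac{-1 + 0}{2} = \left(- \frac{1}{2}\right) \left(-1\right) = \frac{1}{2} \approx 0.5$)
$A \left(12 + I{\left(6,-3 \right)} \left(q{\left(1,-1 \right)} + N\right)\right) = \frac{12 + \left(-6 + 6\right) \left(1 + 23\right)}{2} = \frac{12 + 0 \cdot 24}{2} = \frac{12 + 0}{2} = \frac{1}{2} \cdot 12 = 6$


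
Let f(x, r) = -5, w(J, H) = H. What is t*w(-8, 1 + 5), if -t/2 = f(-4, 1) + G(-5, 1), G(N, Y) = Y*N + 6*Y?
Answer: 48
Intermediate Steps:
G(N, Y) = 6*Y + N*Y (G(N, Y) = N*Y + 6*Y = 6*Y + N*Y)
t = 8 (t = -2*(-5 + 1*(6 - 5)) = -2*(-5 + 1*1) = -2*(-5 + 1) = -2*(-4) = 8)
t*w(-8, 1 + 5) = 8*(1 + 5) = 8*6 = 48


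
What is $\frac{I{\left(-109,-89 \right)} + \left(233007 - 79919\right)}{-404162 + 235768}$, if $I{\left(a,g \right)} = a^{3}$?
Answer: $\frac{1141941}{168394} \approx 6.7814$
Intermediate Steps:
$\frac{I{\left(-109,-89 \right)} + \left(233007 - 79919\right)}{-404162 + 235768} = \frac{\left(-109\right)^{3} + \left(233007 - 79919\right)}{-404162 + 235768} = \frac{-1295029 + \left(233007 - 79919\right)}{-168394} = \left(-1295029 + 153088\right) \left(- \frac{1}{168394}\right) = \left(-1141941\right) \left(- \frac{1}{168394}\right) = \frac{1141941}{168394}$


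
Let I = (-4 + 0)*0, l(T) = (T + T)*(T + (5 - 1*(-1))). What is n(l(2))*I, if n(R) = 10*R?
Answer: 0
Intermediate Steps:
l(T) = 2*T*(6 + T) (l(T) = (2*T)*(T + (5 + 1)) = (2*T)*(T + 6) = (2*T)*(6 + T) = 2*T*(6 + T))
I = 0 (I = -4*0 = 0)
n(l(2))*I = (10*(2*2*(6 + 2)))*0 = (10*(2*2*8))*0 = (10*32)*0 = 320*0 = 0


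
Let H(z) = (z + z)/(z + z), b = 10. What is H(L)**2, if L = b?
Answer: 1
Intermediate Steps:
L = 10
H(z) = 1 (H(z) = (2*z)/((2*z)) = (2*z)*(1/(2*z)) = 1)
H(L)**2 = 1**2 = 1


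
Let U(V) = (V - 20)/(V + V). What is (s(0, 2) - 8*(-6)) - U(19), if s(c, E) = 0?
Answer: 1825/38 ≈ 48.026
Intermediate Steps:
U(V) = (-20 + V)/(2*V) (U(V) = (-20 + V)/((2*V)) = (-20 + V)*(1/(2*V)) = (-20 + V)/(2*V))
(s(0, 2) - 8*(-6)) - U(19) = (0 - 8*(-6)) - (-20 + 19)/(2*19) = (0 + 48) - (-1)/(2*19) = 48 - 1*(-1/38) = 48 + 1/38 = 1825/38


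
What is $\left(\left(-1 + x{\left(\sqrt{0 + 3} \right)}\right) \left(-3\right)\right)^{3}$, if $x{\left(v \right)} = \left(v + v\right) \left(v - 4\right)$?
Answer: $-81135 + 57672 \sqrt{3} \approx 18756.0$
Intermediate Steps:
$x{\left(v \right)} = 2 v \left(-4 + v\right)$
$\left(\left(-1 + x{\left(\sqrt{0 + 3} \right)}\right) \left(-3\right)\right)^{3} = \left(\left(-1 + 2 \sqrt{0 + 3} \left(-4 + \sqrt{0 + 3}\right)\right) \left(-3\right)\right)^{3} = \left(\left(-1 + 2 \sqrt{3} \left(-4 + \sqrt{3}\right)\right) \left(-3\right)\right)^{3} = \left(3 - 6 \sqrt{3} \left(-4 + \sqrt{3}\right)\right)^{3}$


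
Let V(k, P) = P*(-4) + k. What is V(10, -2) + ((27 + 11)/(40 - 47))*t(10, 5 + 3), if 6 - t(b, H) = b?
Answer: 278/7 ≈ 39.714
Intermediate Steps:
t(b, H) = 6 - b
V(k, P) = k - 4*P (V(k, P) = -4*P + k = k - 4*P)
V(10, -2) + ((27 + 11)/(40 - 47))*t(10, 5 + 3) = (10 - 4*(-2)) + ((27 + 11)/(40 - 47))*(6 - 1*10) = (10 + 8) + (38/(-7))*(6 - 10) = 18 + (38*(-⅐))*(-4) = 18 - 38/7*(-4) = 18 + 152/7 = 278/7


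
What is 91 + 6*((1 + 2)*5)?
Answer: 181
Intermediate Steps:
91 + 6*((1 + 2)*5) = 91 + 6*(3*5) = 91 + 6*15 = 91 + 90 = 181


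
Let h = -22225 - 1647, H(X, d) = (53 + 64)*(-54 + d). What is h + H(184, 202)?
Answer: -6556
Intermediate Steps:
H(X, d) = -6318 + 117*d (H(X, d) = 117*(-54 + d) = -6318 + 117*d)
h = -23872
h + H(184, 202) = -23872 + (-6318 + 117*202) = -23872 + (-6318 + 23634) = -23872 + 17316 = -6556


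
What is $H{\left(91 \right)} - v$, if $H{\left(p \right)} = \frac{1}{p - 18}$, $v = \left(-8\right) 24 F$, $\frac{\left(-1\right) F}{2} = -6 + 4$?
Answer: $\frac{56065}{73} \approx 768.01$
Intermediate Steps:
$F = 4$ ($F = - 2 \left(-6 + 4\right) = \left(-2\right) \left(-2\right) = 4$)
$v = -768$ ($v = \left(-8\right) 24 \cdot 4 = \left(-192\right) 4 = -768$)
$H{\left(p \right)} = \frac{1}{-18 + p}$
$H{\left(91 \right)} - v = \frac{1}{-18 + 91} - -768 = \frac{1}{73} + 768 = \frac{56065}{73}$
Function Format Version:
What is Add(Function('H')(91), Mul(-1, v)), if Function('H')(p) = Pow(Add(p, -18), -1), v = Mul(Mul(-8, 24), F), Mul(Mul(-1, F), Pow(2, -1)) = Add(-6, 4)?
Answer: Rational(56065, 73) ≈ 768.01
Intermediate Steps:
F = 4 (F = Mul(-2, Add(-6, 4)) = Mul(-2, -2) = 4)
v = -768 (v = Mul(Mul(-8, 24), 4) = Mul(-192, 4) = -768)
Function('H')(p) = Pow(Add(-18, p), -1)
Add(Function('H')(91), Mul(-1, v)) = Add(Pow(Add(-18, 91), -1), Mul(-1, -768)) = Add(Pow(73, -1), 768) = Add(Rational(1, 73), 768) = Rational(56065, 73)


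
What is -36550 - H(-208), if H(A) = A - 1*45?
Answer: -36297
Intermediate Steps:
H(A) = -45 + A (H(A) = A - 45 = -45 + A)
-36550 - H(-208) = -36550 - (-45 - 208) = -36550 - 1*(-253) = -36550 + 253 = -36297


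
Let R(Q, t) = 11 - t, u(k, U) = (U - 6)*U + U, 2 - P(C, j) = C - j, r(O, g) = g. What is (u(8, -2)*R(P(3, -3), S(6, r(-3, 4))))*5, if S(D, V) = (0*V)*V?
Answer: 770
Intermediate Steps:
P(C, j) = 2 + j - C (P(C, j) = 2 - (C - j) = 2 + (j - C) = 2 + j - C)
S(D, V) = 0 (S(D, V) = 0*V = 0)
u(k, U) = U + U*(-6 + U) (u(k, U) = (-6 + U)*U + U = U*(-6 + U) + U = U + U*(-6 + U))
(u(8, -2)*R(P(3, -3), S(6, r(-3, 4))))*5 = ((-2*(-5 - 2))*(11 - 1*0))*5 = ((-2*(-7))*(11 + 0))*5 = (14*11)*5 = 154*5 = 770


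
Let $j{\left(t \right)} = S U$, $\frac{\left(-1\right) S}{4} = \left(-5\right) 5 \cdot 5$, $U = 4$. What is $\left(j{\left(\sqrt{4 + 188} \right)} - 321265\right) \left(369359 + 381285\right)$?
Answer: $-239654356660$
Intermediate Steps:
$S = 500$ ($S = - 4 \left(-5\right) 5 \cdot 5 = - 4 \left(\left(-25\right) 5\right) = \left(-4\right) \left(-125\right) = 500$)
$j{\left(t \right)} = 2000$ ($j{\left(t \right)} = 500 \cdot 4 = 2000$)
$\left(j{\left(\sqrt{4 + 188} \right)} - 321265\right) \left(369359 + 381285\right) = \left(2000 - 321265\right) \left(369359 + 381285\right) = \left(-319265\right) 750644 = -239654356660$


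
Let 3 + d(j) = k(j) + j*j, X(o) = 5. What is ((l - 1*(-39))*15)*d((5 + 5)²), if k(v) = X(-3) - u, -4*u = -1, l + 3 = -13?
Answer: 13802415/4 ≈ 3.4506e+6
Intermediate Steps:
l = -16 (l = -3 - 13 = -16)
u = ¼ (u = -¼*(-1) = ¼ ≈ 0.25000)
k(v) = 19/4 (k(v) = 5 - 1*¼ = 5 - ¼ = 19/4)
d(j) = 7/4 + j² (d(j) = -3 + (19/4 + j*j) = -3 + (19/4 + j²) = 7/4 + j²)
((l - 1*(-39))*15)*d((5 + 5)²) = ((-16 - 1*(-39))*15)*(7/4 + ((5 + 5)²)²) = ((-16 + 39)*15)*(7/4 + (10²)²) = (23*15)*(7/4 + 100²) = 345*(7/4 + 10000) = 345*(40007/4) = 13802415/4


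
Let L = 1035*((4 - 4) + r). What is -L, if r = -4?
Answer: 4140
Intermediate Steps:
L = -4140 (L = 1035*((4 - 4) - 4) = 1035*(0 - 4) = 1035*(-4) = -4140)
-L = -1*(-4140) = 4140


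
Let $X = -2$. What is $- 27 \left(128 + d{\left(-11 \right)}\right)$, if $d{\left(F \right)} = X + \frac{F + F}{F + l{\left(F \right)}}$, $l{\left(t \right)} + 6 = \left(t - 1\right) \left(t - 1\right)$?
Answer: $- \frac{431460}{127} \approx -3397.3$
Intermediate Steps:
$l{\left(t \right)} = -6 + \left(-1 + t\right)^{2}$ ($l{\left(t \right)} = -6 + \left(t - 1\right) \left(t - 1\right) = -6 + \left(-1 + t\right) \left(t - 1\right) = -6 + \left(-1 + t\right) \left(-1 + t\right) = -6 + \left(-1 + t\right)^{2}$)
$d{\left(F \right)} = -2 + \frac{2 F}{-6 + F + \left(-1 + F\right)^{2}}$ ($d{\left(F \right)} = -2 + \frac{F + F}{F + \left(-6 + \left(-1 + F\right)^{2}\right)} = -2 + \frac{2 F}{-6 + F + \left(-1 + F\right)^{2}}$)
$- 27 \left(128 + d{\left(-11 \right)}\right) = - 27 \left(128 + \frac{2 \left(6 - \left(-1 - 11\right)^{2}\right)}{-6 - 11 + \left(-1 - 11\right)^{2}}\right) = - 27 \left(128 + \frac{2 \left(6 - \left(-12\right)^{2}\right)}{-6 - 11 + \left(-12\right)^{2}}\right) = - 27 \left(128 + \frac{2 \left(6 - 144\right)}{-6 - 11 + 144}\right) = - 27 \left(128 + \frac{2 \left(6 - 144\right)}{127}\right) = - 27 \left(128 + 2 \cdot \frac{1}{127} \left(-138\right)\right) = - 27 \left(128 - \frac{276}{127}\right) = \left(-27\right) \frac{15980}{127} = - \frac{431460}{127}$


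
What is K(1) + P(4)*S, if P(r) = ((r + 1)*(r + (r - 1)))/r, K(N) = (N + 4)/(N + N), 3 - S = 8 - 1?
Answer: -65/2 ≈ -32.500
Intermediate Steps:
S = -4 (S = 3 - (8 - 1) = 3 - 1*7 = 3 - 7 = -4)
K(N) = (4 + N)/(2*N) (K(N) = (4 + N)/((2*N)) = (4 + N)*(1/(2*N)) = (4 + N)/(2*N))
P(r) = (1 + r)*(-1 + 2*r)/r (P(r) = ((1 + r)*(r + (-1 + r)))/r = ((1 + r)*(-1 + 2*r))/r = (1 + r)*(-1 + 2*r)/r)
K(1) + P(4)*S = (1/2)*(4 + 1)/1 + (1 - 1/4 + 2*4)*(-4) = (1/2)*1*5 + (1 - 1*1/4 + 8)*(-4) = 5/2 + (1 - 1/4 + 8)*(-4) = 5/2 + (35/4)*(-4) = 5/2 - 35 = -65/2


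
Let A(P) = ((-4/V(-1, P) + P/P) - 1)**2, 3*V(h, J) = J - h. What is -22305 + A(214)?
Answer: -1031048481/46225 ≈ -22305.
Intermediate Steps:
V(h, J) = -h/3 + J/3 (V(h, J) = (J - h)/3 = -h/3 + J/3)
A(P) = 16/(1/3 + P/3)**2 (A(P) = ((-4/(-1/3*(-1) + P/3) + P/P) - 1)**2 = ((-4/(1/3 + P/3) + 1) - 1)**2 = ((1 - 4/(1/3 + P/3)) - 1)**2 = (-4/(1/3 + P/3))**2 = 16/(1/3 + P/3)**2)
-22305 + A(214) = -22305 + 144/(1 + 214)**2 = -22305 + 144/215**2 = -22305 + 144*(1/46225) = -22305 + 144/46225 = -1031048481/46225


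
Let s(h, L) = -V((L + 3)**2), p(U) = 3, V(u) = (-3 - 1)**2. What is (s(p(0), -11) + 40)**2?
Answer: 576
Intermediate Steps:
V(u) = 16 (V(u) = (-4)**2 = 16)
s(h, L) = -16 (s(h, L) = -1*16 = -16)
(s(p(0), -11) + 40)**2 = (-16 + 40)**2 = 24**2 = 576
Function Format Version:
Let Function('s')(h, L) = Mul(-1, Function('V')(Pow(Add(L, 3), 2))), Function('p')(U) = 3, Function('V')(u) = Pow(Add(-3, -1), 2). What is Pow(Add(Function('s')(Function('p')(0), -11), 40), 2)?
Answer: 576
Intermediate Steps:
Function('V')(u) = 16 (Function('V')(u) = Pow(-4, 2) = 16)
Function('s')(h, L) = -16 (Function('s')(h, L) = Mul(-1, 16) = -16)
Pow(Add(Function('s')(Function('p')(0), -11), 40), 2) = Pow(Add(-16, 40), 2) = Pow(24, 2) = 576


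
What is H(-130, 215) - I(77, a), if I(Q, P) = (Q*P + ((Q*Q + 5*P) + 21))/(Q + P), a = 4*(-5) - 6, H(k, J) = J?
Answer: 7147/51 ≈ 140.14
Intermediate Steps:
a = -26 (a = -20 - 6 = -26)
I(Q, P) = (21 + Q² + 5*P + P*Q)/(P + Q) (I(Q, P) = (P*Q + ((Q² + 5*P) + 21))/(P + Q) = (P*Q + (21 + Q² + 5*P))/(P + Q) = (21 + Q² + 5*P + P*Q)/(P + Q))
H(-130, 215) - I(77, a) = 215 - (21 + 77² + 5*(-26) - 26*77)/(-26 + 77) = 215 - (21 + 5929 - 130 - 2002)/51 = 215 - 3818/51 = 7147/51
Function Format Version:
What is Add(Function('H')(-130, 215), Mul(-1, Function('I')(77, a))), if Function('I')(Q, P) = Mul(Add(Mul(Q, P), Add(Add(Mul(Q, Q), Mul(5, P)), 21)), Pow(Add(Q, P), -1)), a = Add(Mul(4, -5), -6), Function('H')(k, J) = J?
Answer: Rational(7147, 51) ≈ 140.14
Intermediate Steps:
a = -26 (a = Add(-20, -6) = -26)
Function('I')(Q, P) = Mul(Pow(Add(P, Q), -1), Add(21, Pow(Q, 2), Mul(5, P), Mul(P, Q))) (Function('I')(Q, P) = Mul(Add(Mul(P, Q), Add(Add(Pow(Q, 2), Mul(5, P)), 21)), Pow(Add(P, Q), -1)) = Mul(Add(Mul(P, Q), Add(21, Pow(Q, 2), Mul(5, P))), Pow(Add(P, Q), -1)) = Mul(Add(21, Pow(Q, 2), Mul(5, P), Mul(P, Q)), Pow(Add(P, Q), -1)) = Mul(Pow(Add(P, Q), -1), Add(21, Pow(Q, 2), Mul(5, P), Mul(P, Q))))
Add(Function('H')(-130, 215), Mul(-1, Function('I')(77, a))) = Add(215, Mul(-1, Mul(Pow(Add(-26, 77), -1), Add(21, Pow(77, 2), Mul(5, -26), Mul(-26, 77))))) = Add(215, Mul(-1, Mul(Pow(51, -1), Add(21, 5929, -130, -2002)))) = Add(215, Mul(-1, Mul(Rational(1, 51), 3818))) = Add(215, Mul(-1, Rational(3818, 51))) = Add(215, Rational(-3818, 51)) = Rational(7147, 51)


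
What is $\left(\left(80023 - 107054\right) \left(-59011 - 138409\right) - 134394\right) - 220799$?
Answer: $5336104827$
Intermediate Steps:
$\left(\left(80023 - 107054\right) \left(-59011 - 138409\right) - 134394\right) - 220799 = \left(\left(-27031\right) \left(-197420\right) - 134394\right) - 220799 = \left(5336460020 - 134394\right) - 220799 = 5336325626 - 220799 = 5336104827$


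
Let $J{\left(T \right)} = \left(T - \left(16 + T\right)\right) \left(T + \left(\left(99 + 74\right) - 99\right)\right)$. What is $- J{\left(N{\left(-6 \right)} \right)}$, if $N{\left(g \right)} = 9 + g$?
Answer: $1232$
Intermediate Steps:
$J{\left(T \right)} = -1184 - 16 T$ ($J{\left(T \right)} = - 16 \left(T + \left(173 - 99\right)\right) = - 16 \left(T + 74\right) = - 16 \left(74 + T\right) = -1184 - 16 T$)
$- J{\left(N{\left(-6 \right)} \right)} = - (-1184 - 16 \left(9 - 6\right)) = - (-1184 - 48) = \left(-1\right) \left(-1232\right) = 1232$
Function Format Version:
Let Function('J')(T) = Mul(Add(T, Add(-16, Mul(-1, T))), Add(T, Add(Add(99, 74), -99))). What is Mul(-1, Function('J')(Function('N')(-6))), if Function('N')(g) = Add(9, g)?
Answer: 1232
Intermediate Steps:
Function('J')(T) = Add(-1184, Mul(-16, T)) (Function('J')(T) = Mul(-16, Add(T, Add(173, -99))) = Mul(-16, Add(T, 74)) = Mul(-16, Add(74, T)) = Add(-1184, Mul(-16, T)))
Mul(-1, Function('J')(Function('N')(-6))) = Mul(-1, Add(-1184, Mul(-16, Add(9, -6)))) = Mul(-1, Add(-1184, Mul(-16, 3))) = Mul(-1, Add(-1184, -48)) = Mul(-1, -1232) = 1232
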